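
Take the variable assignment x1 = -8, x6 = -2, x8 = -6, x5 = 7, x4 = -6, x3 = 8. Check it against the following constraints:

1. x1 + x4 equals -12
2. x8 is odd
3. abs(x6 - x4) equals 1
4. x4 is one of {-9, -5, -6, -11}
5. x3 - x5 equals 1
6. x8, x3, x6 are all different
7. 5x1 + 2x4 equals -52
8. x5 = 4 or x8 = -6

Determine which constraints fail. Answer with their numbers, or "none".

The assignment fails constraints 1, 2, and 3.

1. x1 + x4 = -8 + (-6) = -14, not -12 — fails.
2. x8 = -6 is even — fails.
3. abs(-2 - (-6)) = 4, not 1 — fails.
4. x4 = -6 is in {-9, -5, -6, -11} — holds.
5. x3 - x5 = 8 - 7 = 1 — holds.
6. values -6, 8, -2 are pairwise distinct — holds.
7. 5x1 + 2x4 = 5(-8) + 2(-6) = -52 — holds.
8. x5 = 7 ≠ 4, but x8 = -6 = -6 (second disjunct) — holds.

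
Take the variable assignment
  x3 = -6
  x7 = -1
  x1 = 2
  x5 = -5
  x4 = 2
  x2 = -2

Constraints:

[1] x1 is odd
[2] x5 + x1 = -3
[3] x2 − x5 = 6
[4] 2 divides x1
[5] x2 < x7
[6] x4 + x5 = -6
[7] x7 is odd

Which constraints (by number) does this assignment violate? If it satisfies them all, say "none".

[1] x1 = 2 is even  ✗
[2] x5 + x1 = -5 + 2 = -3  ✓
[3] x2 − x5 = -2 − (-5) = 3, not 6  ✗
[4] 2 / 2 = 1, so 2 divides 2  ✓
[5] x2 = -2, x7 = -1; -2 < -1  ✓
[6] x4 + x5 = 2 + (-5) = -3, not -6  ✗
[7] x7 = -1 is odd  ✓

Constraints 1, 3, 6 do not hold.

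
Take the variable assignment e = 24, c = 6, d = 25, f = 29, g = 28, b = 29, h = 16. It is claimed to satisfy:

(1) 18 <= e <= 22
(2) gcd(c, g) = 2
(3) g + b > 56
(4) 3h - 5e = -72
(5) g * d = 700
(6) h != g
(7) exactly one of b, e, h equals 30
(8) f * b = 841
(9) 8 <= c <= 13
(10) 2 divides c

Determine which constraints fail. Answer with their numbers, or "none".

Constraints 1, 7, 9 are violated.

(1) e = 24 is outside [18, 22]  no
(2) gcd(6, 28) = 2  yes
(3) g + b = 28 + 29 = 57; 57 > 56  yes
(4) 3h - 5e = 3(16) - 5(24) = -72  yes
(5) g * d = 28 * 25 = 700  yes
(6) h = 16, g = 28; distinct  yes
(7) b=29, e=24, h=16; 0 of them equal 30, not exactly one  no
(8) f * b = 29 * 29 = 841  yes
(9) c = 6 is outside [8, 13]  no
(10) 6 / 2 = 3, so 2 divides 6  yes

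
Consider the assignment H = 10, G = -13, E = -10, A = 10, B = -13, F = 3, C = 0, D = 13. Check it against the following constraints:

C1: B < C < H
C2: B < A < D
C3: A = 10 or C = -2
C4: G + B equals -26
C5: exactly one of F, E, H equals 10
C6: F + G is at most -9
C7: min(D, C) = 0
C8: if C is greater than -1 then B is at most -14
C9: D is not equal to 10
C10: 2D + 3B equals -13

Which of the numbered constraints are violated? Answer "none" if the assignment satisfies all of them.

Constraint 8 is violated.

C1: values -13 < 0 < 10  ✓
C2: values -13 < 10 < 13  ✓
C3: A = 10 = 10 (first disjunct)  ✓
C4: G + B = -13 + (-13) = -26  ✓
C5: F=3, E=-10, H=10; 1 of them equals 10  ✓
C6: F + G = 3 + (-13) = -10; -10 ≤ -9  ✓
C7: min(13, 0) = 0  ✓
C8: C = 0 > -1, so we need B ≤ -14; but B = -13 > -14  ✗
C9: D = 13, and 13 ≠ 10  ✓
C10: 2D + 3B = 2(13) + 3(-13) = -13  ✓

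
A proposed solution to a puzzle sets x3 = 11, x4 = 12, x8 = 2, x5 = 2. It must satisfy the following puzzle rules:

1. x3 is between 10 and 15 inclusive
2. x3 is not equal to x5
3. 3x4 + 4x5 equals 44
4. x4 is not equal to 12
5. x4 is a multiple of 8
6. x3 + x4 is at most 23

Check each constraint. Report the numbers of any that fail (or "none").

No — constraints 4 and 5 are not satisfied.

1. x3 = 11 lies in [10, 15] — holds.
2. x3 = 11, x5 = 2; distinct — holds.
3. 3x4 + 4x5 = 3(12) + 4(2) = 44 — holds.
4. x4 = 12, but 12 is required to differ — does not hold.
5. 12 = 8*1 + 4, so 8 does not divide 12 — does not hold.
6. x3 + x4 = 11 + 12 = 23; 23 ≤ 23 — holds.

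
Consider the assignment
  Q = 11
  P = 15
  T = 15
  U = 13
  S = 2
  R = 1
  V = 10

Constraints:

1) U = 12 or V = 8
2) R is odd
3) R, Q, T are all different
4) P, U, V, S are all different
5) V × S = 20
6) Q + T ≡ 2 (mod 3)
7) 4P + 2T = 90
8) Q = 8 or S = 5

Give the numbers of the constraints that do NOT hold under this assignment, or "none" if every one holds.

The assignment fails constraints 1 and 8.

1) U = 13 ≠ 12 and V = 10 ≠ 8; both disjuncts false — fails.
2) R = 1 is odd — holds.
3) values 1, 11, 15 are pairwise distinct — holds.
4) values 15, 13, 10, 2 are pairwise distinct — holds.
5) V × S = 10 × 2 = 20 — holds.
6) Q + T = 26; 26 mod 3 = 2 — holds.
7) 4P + 2T = 4(15) + 2(15) = 90 — holds.
8) Q = 11 ≠ 8 and S = 2 ≠ 5; both disjuncts false — fails.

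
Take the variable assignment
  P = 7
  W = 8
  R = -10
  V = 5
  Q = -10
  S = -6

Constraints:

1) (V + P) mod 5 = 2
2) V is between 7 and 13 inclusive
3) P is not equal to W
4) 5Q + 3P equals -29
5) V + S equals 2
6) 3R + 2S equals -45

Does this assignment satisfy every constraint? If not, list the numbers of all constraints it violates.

The assignment fails constraints 2, 5, 6.

1) V + P = 12; 12 mod 5 = 2  holds
2) V = 5 is outside [7, 13]  fails
3) P = 7, W = 8; distinct  holds
4) 5Q + 3P = 5(-10) + 3(7) = -29  holds
5) V + S = 5 + (-6) = -1, not 2  fails
6) 3R + 2S = 3(-10) + 2(-6) = -42, not -45  fails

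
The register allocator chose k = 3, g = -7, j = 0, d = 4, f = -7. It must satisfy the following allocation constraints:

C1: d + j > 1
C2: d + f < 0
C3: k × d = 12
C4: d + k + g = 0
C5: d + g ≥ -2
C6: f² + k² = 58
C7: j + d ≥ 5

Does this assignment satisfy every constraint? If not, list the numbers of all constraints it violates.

C1: d + j = 4 + 0 = 4; 4 > 1 — satisfied.
C2: d + f = 4 + (-7) = -3; -3 < 0 — satisfied.
C3: k × d = 3 × 4 = 12 — satisfied.
C4: d + k + g = 4 + 3 + (-7) = 0 — satisfied.
C5: d + g = 4 + (-7) = -3; -3 < -2, bound -2 not met — violated.
C6: f² + k² = (-7)² + 3² = 49 + 9 = 58 — satisfied.
C7: j + d = 0 + 4 = 4; 4 < 5, bound 5 not met — violated.

Constraints 5 and 7 do not hold.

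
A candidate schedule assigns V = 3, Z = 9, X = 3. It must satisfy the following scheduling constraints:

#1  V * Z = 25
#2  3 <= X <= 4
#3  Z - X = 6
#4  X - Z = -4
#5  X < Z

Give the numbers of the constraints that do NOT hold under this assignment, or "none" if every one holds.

No — constraints 1, 4 are not satisfied.

#1 V * Z = 3 * 9 = 27, not 25 — violated.
#2 X = 3 lies in [3, 4] — satisfied.
#3 Z - X = 9 - 3 = 6 — satisfied.
#4 X - Z = 3 - 9 = -6, not -4 — violated.
#5 X = 3, Z = 9; 3 < 9 — satisfied.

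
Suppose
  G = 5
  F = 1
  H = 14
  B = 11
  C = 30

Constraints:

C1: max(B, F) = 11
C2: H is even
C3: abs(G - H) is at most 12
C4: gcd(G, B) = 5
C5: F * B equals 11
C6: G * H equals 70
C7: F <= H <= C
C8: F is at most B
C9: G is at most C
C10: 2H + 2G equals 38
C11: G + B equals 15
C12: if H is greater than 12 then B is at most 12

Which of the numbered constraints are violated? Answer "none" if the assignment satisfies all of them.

Violated: 4 and 11.

C1: max(11, 1) = 11 — satisfied.
C2: H = 14 is even — satisfied.
C3: abs(5 - 14) = 9; 9 ≤ 12 — satisfied.
C4: gcd(5, 11) = 1, not 5 — violated.
C5: F * B = 1 * 11 = 11 — satisfied.
C6: G * H = 5 * 14 = 70 — satisfied.
C7: values 1 <= 14 <= 30 — satisfied.
C8: F = 1, B = 11; 1 ≤ 11 — satisfied.
C9: G = 5, C = 30; 5 ≤ 30 — satisfied.
C10: 2H + 2G = 2(14) + 2(5) = 38 — satisfied.
C11: G + B = 5 + 11 = 16, not 15 — violated.
C12: H = 14 > 12, so we need B ≤ 12; B = 11 ≤ 12 — satisfied.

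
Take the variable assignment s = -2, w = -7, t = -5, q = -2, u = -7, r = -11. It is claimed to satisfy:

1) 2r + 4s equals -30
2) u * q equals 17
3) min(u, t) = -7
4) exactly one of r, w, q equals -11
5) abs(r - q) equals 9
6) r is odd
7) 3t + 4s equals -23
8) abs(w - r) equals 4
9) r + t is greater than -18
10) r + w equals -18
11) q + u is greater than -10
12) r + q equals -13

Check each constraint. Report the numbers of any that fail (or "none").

1) 2r + 4s = 2(-11) + 4(-2) = -30 — OK.
2) u * q = -7 * (-2) = 14, not 17 — violated.
3) min(-7, -5) = -7 — OK.
4) r=-11, w=-7, q=-2; 1 of them equals -11 — OK.
5) abs(-11 - (-2)) = 9 — OK.
6) r = -11 is odd — OK.
7) 3t + 4s = 3(-5) + 4(-2) = -23 — OK.
8) abs(-7 - (-11)) = 4 — OK.
9) r + t = -11 + (-5) = -16; -16 > -18 — OK.
10) r + w = -11 + (-7) = -18 — OK.
11) q + u = -2 + (-7) = -9; -9 > -10 — OK.
12) r + q = -11 + (-2) = -13 — OK.

Violated: 2.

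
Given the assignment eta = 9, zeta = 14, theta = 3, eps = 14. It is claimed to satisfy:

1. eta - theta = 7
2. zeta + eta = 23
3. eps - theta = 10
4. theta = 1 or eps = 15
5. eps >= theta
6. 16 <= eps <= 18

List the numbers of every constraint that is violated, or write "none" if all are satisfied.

1. eta - theta = 9 - 3 = 6, not 7  ✗
2. zeta + eta = 14 + 9 = 23  ✓
3. eps - theta = 14 - 3 = 11, not 10  ✗
4. theta = 3 ≠ 1 and eps = 14 ≠ 15; both disjuncts false  ✗
5. eps = 14, theta = 3; 14 ≥ 3  ✓
6. eps = 14 is outside [16, 18]  ✗

Constraints 1, 3, 4, 6 are violated.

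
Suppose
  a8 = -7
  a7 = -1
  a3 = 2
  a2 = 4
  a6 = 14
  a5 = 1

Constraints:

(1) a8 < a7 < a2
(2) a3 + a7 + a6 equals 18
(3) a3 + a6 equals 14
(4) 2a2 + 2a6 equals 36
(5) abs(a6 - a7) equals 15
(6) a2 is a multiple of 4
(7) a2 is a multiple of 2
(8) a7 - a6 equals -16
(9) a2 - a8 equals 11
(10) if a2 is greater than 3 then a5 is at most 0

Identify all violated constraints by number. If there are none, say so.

No — constraints 2, 3, 8, 10 are not satisfied.

(1) values -7 < -1 < 4  true
(2) a3 + a7 + a6 = 2 + (-1) + 14 = 15, not 18  false
(3) a3 + a6 = 2 + 14 = 16, not 14  false
(4) 2a2 + 2a6 = 2(4) + 2(14) = 36  true
(5) abs(14 - (-1)) = 15  true
(6) 4 / 4 = 1, so 4 divides 4  true
(7) 4 / 2 = 2, so 2 divides 4  true
(8) a7 - a6 = -1 - 14 = -15, not -16  false
(9) a2 - a8 = 4 - (-7) = 11  true
(10) a2 = 4 > 3, so we need a5 ≤ 0; but a5 = 1 > 0  false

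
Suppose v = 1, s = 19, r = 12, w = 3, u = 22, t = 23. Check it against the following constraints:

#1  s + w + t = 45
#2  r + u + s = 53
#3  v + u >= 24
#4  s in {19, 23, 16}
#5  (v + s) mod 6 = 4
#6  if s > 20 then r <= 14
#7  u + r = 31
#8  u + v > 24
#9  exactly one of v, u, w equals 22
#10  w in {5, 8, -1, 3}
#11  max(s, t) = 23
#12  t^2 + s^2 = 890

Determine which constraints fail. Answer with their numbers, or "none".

The assignment fails constraints 3, 5, 7, 8.

#1 s + w + t = 19 + 3 + 23 = 45 — satisfied.
#2 r + u + s = 12 + 22 + 19 = 53 — satisfied.
#3 v + u = 1 + 22 = 23; 23 < 24, bound 24 not met — violated.
#4 s = 19 is in {19, 23, 16} — satisfied.
#5 v + s = 20; 20 mod 6 = 2, not 4 — violated.
#6 s = 19, not > 20; antecedent false, conditional vacuously true — satisfied.
#7 u + r = 22 + 12 = 34, not 31 — violated.
#8 u + v = 22 + 1 = 23; 23 ≤ 24, bound 24 not met — violated.
#9 v=1, u=22, w=3; 1 of them equals 22 — satisfied.
#10 w = 3 is in {5, 8, -1, 3} — satisfied.
#11 max(19, 23) = 23 — satisfied.
#12 t^2 + s^2 = 23^2 + 19^2 = 529 + 361 = 890 — satisfied.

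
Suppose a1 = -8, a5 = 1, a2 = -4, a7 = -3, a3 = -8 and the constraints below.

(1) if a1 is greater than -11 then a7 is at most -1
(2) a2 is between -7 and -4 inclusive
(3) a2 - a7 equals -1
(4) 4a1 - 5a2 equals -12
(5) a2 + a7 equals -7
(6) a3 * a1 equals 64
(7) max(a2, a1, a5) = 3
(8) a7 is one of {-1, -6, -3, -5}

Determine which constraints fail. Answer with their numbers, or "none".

(1) a1 = -8 > -11, so we need a7 ≤ -1; a7 = -3 ≤ -1 — holds.
(2) a2 = -4 lies in [-7, -4] — holds.
(3) a2 - a7 = -4 - (-3) = -1 — holds.
(4) 4a1 - 5a2 = 4(-8) - 5(-4) = -12 — holds.
(5) a2 + a7 = -4 + (-3) = -7 — holds.
(6) a3 * a1 = -8 * (-8) = 64 — holds.
(7) max(-4, -8, 1) = 1, not 3 — does not hold.
(8) a7 = -3 is in {-1, -6, -3, -5} — holds.

No — constraint 7 is not satisfied.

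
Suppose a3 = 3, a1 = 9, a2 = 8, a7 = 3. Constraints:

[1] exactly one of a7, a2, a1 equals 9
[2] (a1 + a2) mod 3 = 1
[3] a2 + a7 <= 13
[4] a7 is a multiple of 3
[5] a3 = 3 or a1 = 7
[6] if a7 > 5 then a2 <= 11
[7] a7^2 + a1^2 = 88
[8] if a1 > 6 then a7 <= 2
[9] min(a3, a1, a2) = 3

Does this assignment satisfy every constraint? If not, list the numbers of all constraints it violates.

The assignment fails constraints 2, 7, and 8.

[1] a7=3, a2=8, a1=9; 1 of them equals 9  ✓
[2] a1 + a2 = 17; 17 mod 3 = 2, not 1  ✗
[3] a2 + a7 = 8 + 3 = 11; 11 ≤ 13  ✓
[4] 3 / 3 = 1, so 3 divides 3  ✓
[5] a3 = 3 = 3 (first disjunct)  ✓
[6] a7 = 3, not > 5; antecedent false, conditional vacuously true  ✓
[7] a7^2 + a1^2 = 3^2 + 9^2 = 9 + 81 = 90, not 88  ✗
[8] a1 = 9 > 6, so we need a7 ≤ 2; but a7 = 3 > 2  ✗
[9] min(3, 9, 8) = 3  ✓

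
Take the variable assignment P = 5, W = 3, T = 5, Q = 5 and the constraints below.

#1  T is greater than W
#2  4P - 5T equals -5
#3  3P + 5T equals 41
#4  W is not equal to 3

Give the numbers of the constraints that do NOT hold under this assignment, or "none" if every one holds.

Constraints 3 and 4 are violated.

#1 T = 5, W = 3; 5 > 3  true
#2 4P - 5T = 4(5) - 5(5) = -5  true
#3 3P + 5T = 3(5) + 5(5) = 40, not 41  false
#4 W = 3, but 3 is required to differ  false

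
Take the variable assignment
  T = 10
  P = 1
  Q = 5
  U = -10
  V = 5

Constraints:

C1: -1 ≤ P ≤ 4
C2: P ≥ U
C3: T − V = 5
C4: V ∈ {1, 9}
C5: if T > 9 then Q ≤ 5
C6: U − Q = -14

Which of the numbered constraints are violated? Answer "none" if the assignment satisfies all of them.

C1: P = 1 lies in [-1, 4]  OK
C2: P = 1, U = -10; 1 ≥ -10  OK
C3: T − V = 10 − 5 = 5  OK
C4: V = 5 is not in {1, 9}  FAIL
C5: T = 10 > 9, so we need Q ≤ 5; Q = 5 ≤ 5  OK
C6: U − Q = -10 − 5 = -15, not -14  FAIL

Constraints 4 and 6 do not hold.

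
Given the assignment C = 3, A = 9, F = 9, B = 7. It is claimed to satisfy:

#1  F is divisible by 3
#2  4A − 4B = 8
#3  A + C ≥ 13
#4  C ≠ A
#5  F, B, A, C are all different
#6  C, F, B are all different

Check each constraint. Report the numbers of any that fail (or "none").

The assignment fails constraints 3 and 5.

#1 9 / 3 = 3, so 3 divides 9  holds
#2 4A − 4B = 4(9) − 4(7) = 8  holds
#3 A + C = 9 + 3 = 12; 12 < 13, bound 13 not met  fails
#4 C = 3, A = 9; distinct  holds
#5 F = A = 9, not all different  fails
#6 values 3, 9, 7 are pairwise distinct  holds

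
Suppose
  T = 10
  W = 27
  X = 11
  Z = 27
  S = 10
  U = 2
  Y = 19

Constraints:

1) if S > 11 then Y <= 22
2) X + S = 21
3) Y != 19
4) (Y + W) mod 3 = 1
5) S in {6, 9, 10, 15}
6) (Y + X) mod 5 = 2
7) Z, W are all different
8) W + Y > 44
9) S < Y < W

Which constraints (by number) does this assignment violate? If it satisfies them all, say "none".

1) S = 10, not > 11; antecedent false, conditional vacuously true  ✔
2) X + S = 11 + 10 = 21  ✔
3) Y = 19, but 19 is required to differ  ✘
4) Y + W = 46; 46 mod 3 = 1  ✔
5) S = 10 is in {6, 9, 10, 15}  ✔
6) Y + X = 30; 30 mod 5 = 0, not 2  ✘
7) Z = W = 27, not all different  ✘
8) W + Y = 27 + 19 = 46; 46 > 44  ✔
9) values 10 < 19 < 27  ✔

Constraints 3, 6, and 7 do not hold.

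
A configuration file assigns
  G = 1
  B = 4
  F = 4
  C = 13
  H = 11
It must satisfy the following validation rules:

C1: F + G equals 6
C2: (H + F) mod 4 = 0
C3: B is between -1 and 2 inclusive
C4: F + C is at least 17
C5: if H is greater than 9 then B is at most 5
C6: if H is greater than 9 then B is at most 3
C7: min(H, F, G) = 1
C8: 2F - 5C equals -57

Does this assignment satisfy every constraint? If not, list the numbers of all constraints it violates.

Violated: 1, 2, 3, and 6.

C1: F + G = 4 + 1 = 5, not 6 — does not hold.
C2: H + F = 15; 15 mod 4 = 3, not 0 — does not hold.
C3: B = 4 is outside [-1, 2] — does not hold.
C4: F + C = 4 + 13 = 17; 17 ≥ 17 — holds.
C5: H = 11 > 9, so we need B ≤ 5; B = 4 ≤ 5 — holds.
C6: H = 11 > 9, so we need B ≤ 3; but B = 4 > 3 — does not hold.
C7: min(11, 4, 1) = 1 — holds.
C8: 2F - 5C = 2(4) - 5(13) = -57 — holds.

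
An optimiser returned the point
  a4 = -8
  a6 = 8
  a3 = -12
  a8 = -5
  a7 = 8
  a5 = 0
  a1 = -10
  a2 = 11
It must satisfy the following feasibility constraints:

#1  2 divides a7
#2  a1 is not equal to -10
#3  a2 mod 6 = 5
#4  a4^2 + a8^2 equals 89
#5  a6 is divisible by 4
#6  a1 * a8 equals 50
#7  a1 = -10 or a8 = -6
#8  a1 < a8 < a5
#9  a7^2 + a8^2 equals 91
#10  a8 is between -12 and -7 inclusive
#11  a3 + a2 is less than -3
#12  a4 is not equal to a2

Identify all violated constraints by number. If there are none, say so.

#1 8 / 2 = 4, so 2 divides 8 — OK.
#2 a1 = -10, but -10 is required to differ — violated.
#3 11 mod 6 = 5 — OK.
#4 a4^2 + a8^2 = (-8)^2 + (-5)^2 = 64 + 25 = 89 — OK.
#5 8 / 4 = 2, so 4 divides 8 — OK.
#6 a1 * a8 = -10 * (-5) = 50 — OK.
#7 a1 = -10 = -10 (first disjunct) — OK.
#8 values -10 < -5 < 0 — OK.
#9 a7^2 + a8^2 = 8^2 + (-5)^2 = 64 + 25 = 89, not 91 — violated.
#10 a8 = -5 is outside [-12, -7] — violated.
#11 a3 + a2 = -12 + 11 = -1; -1 ≥ -3, bound -3 not met — violated.
#12 a4 = -8, a2 = 11; distinct — OK.

Violated: 2, 9, 10, and 11.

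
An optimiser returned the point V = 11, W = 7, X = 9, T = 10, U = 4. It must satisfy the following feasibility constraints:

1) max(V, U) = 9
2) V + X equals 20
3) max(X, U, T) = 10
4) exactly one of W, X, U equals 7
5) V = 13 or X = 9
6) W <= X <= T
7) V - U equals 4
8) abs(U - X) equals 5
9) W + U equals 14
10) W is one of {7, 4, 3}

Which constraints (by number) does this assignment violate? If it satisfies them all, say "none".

1) max(11, 4) = 11, not 9 — violated.
2) V + X = 11 + 9 = 20 — satisfied.
3) max(9, 4, 10) = 10 — satisfied.
4) W=7, X=9, U=4; 1 of them equals 7 — satisfied.
5) V = 11 ≠ 13, but X = 9 = 9 (second disjunct) — satisfied.
6) values 7 <= 9 <= 10 — satisfied.
7) V - U = 11 - 4 = 7, not 4 — violated.
8) abs(4 - 9) = 5 — satisfied.
9) W + U = 7 + 4 = 11, not 14 — violated.
10) W = 7 is in {7, 4, 3} — satisfied.

Violated: 1, 7, and 9.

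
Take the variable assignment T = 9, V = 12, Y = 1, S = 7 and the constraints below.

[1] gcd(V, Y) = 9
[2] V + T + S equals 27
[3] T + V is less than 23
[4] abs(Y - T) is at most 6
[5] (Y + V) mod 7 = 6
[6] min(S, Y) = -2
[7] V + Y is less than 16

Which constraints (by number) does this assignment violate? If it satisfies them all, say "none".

[1] gcd(12, 1) = 1, not 9 — violated.
[2] V + T + S = 12 + 9 + 7 = 28, not 27 — violated.
[3] T + V = 9 + 12 = 21; 21 < 23 — OK.
[4] abs(1 - 9) = 8; 8 > 6, exceeds bound 6 — violated.
[5] Y + V = 13; 13 mod 7 = 6 — OK.
[6] min(7, 1) = 1, not -2 — violated.
[7] V + Y = 12 + 1 = 13; 13 < 16 — OK.

No — constraints 1, 2, 4, and 6 are not satisfied.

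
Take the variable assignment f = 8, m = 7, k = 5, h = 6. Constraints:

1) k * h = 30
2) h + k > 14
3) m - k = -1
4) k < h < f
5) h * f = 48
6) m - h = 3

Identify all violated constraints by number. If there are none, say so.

Constraints 2, 3, and 6 do not hold.

1) k * h = 5 * 6 = 30  ✓
2) h + k = 6 + 5 = 11; 11 ≤ 14, bound 14 not met  ✗
3) m - k = 7 - 5 = 2, not -1  ✗
4) values 5 < 6 < 8  ✓
5) h * f = 6 * 8 = 48  ✓
6) m - h = 7 - 6 = 1, not 3  ✗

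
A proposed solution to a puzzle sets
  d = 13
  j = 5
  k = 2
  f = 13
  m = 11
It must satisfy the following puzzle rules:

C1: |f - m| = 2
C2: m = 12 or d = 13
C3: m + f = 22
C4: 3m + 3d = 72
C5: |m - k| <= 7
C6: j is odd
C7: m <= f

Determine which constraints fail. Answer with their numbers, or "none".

C1: |13 - 11| = 2 — holds.
C2: m = 11 ≠ 12, but d = 13 = 13 (second disjunct) — holds.
C3: m + f = 11 + 13 = 24, not 22 — fails.
C4: 3m + 3d = 3(11) + 3(13) = 72 — holds.
C5: |11 - 2| = 9; 9 > 7, exceeds bound 7 — fails.
C6: j = 5 is odd — holds.
C7: m = 11, f = 13; 11 ≤ 13 — holds.

Constraints 3, 5 are violated.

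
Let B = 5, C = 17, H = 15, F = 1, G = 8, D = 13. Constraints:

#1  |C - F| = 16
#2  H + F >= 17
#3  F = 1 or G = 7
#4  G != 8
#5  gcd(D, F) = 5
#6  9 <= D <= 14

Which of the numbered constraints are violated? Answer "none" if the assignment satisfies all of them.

#1 |17 - 1| = 16  holds
#2 H + F = 15 + 1 = 16; 16 < 17, bound 17 not met  fails
#3 F = 1 = 1 (first disjunct)  holds
#4 G = 8, but 8 is required to differ  fails
#5 gcd(13, 1) = 1, not 5  fails
#6 D = 13 lies in [9, 14]  holds

Violated: 2, 4, 5.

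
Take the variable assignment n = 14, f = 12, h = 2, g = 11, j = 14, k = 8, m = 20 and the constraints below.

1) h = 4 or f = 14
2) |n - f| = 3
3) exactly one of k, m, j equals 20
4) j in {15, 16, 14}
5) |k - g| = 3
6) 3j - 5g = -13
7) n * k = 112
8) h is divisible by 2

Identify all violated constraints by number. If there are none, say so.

1) h = 2 ≠ 4 and f = 12 ≠ 14; both disjuncts false — fails.
2) |14 - 12| = 2, not 3 — fails.
3) k=8, m=20, j=14; 1 of them equals 20 — holds.
4) j = 14 is in {15, 16, 14} — holds.
5) |8 - 11| = 3 — holds.
6) 3j - 5g = 3(14) - 5(11) = -13 — holds.
7) n * k = 14 * 8 = 112 — holds.
8) 2 / 2 = 1, so 2 divides 2 — holds.

No — constraints 1, 2 are not satisfied.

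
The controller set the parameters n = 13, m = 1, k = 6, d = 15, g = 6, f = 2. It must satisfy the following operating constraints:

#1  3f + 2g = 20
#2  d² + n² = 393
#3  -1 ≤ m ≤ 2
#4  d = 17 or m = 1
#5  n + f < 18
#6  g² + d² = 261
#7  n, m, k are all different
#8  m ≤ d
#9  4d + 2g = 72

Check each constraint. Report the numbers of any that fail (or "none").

#1 3f + 2g = 3(2) + 2(6) = 18, not 20  ✗
#2 d² + n² = 15² + 13² = 225 + 169 = 394, not 393  ✗
#3 m = 1 lies in [-1, 2]  ✓
#4 d = 15 ≠ 17, but m = 1 = 1 (second disjunct)  ✓
#5 n + f = 13 + 2 = 15; 15 < 18  ✓
#6 g² + d² = 6² + 15² = 36 + 225 = 261  ✓
#7 values 13, 1, 6 are pairwise distinct  ✓
#8 m = 1, d = 15; 1 ≤ 15  ✓
#9 4d + 2g = 4(15) + 2(6) = 72  ✓

Violated: 1 and 2.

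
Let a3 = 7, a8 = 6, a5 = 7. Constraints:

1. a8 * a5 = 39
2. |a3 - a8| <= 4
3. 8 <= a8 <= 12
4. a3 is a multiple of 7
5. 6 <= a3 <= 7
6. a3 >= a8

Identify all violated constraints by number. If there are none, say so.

1. a8 * a5 = 6 * 7 = 42, not 39  FAIL
2. |7 - 6| = 1; 1 ≤ 4  OK
3. a8 = 6 is outside [8, 12]  FAIL
4. 7 / 7 = 1, so 7 divides 7  OK
5. a3 = 7 lies in [6, 7]  OK
6. a3 = 7, a8 = 6; 7 ≥ 6  OK

Constraints 1 and 3 do not hold.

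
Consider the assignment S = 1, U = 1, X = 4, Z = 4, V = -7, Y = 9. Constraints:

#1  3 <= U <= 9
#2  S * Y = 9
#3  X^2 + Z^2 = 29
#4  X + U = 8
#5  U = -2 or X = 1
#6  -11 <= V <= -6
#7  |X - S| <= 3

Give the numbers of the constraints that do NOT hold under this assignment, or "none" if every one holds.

#1 U = 1 is outside [3, 9] — does not hold.
#2 S * Y = 1 * 9 = 9 — holds.
#3 X^2 + Z^2 = 4^2 + 4^2 = 16 + 16 = 32, not 29 — does not hold.
#4 X + U = 4 + 1 = 5, not 8 — does not hold.
#5 U = 1 ≠ -2 and X = 4 ≠ 1; both disjuncts false — does not hold.
#6 V = -7 lies in [-11, -6] — holds.
#7 |4 - 1| = 3; 3 ≤ 3 — holds.

Violated: 1, 3, 4, and 5.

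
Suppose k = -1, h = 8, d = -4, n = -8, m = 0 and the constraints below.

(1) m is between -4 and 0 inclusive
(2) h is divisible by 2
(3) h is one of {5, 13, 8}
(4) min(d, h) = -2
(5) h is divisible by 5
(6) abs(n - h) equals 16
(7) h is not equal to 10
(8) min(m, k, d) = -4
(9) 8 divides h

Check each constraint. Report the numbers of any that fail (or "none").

No — constraints 4 and 5 are not satisfied.

(1) m = 0 lies in [-4, 0]  yes
(2) 8 / 2 = 4, so 2 divides 8  yes
(3) h = 8 is in {5, 13, 8}  yes
(4) min(-4, 8) = -4, not -2  no
(5) 8 = 5*1 + 3, so 5 does not divide 8  no
(6) abs(-8 - 8) = 16  yes
(7) h = 8, and 8 ≠ 10  yes
(8) min(0, -1, -4) = -4  yes
(9) 8 / 8 = 1, so 8 divides 8  yes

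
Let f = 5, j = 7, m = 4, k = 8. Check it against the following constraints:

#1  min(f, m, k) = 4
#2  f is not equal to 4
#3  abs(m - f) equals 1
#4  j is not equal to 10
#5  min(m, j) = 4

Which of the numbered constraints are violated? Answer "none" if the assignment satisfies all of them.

#1 min(5, 4, 8) = 4  true
#2 f = 5, and 5 ≠ 4  true
#3 abs(4 - 5) = 1  true
#4 j = 7, and 7 ≠ 10  true
#5 min(4, 7) = 4  true

All constraints are satisfied.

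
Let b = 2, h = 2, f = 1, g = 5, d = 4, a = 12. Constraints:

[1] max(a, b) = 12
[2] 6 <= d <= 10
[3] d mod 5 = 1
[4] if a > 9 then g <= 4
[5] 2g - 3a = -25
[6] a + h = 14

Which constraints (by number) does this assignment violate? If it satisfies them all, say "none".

[1] max(12, 2) = 12  OK
[2] d = 4 is outside [6, 10]  FAIL
[3] 4 mod 5 = 4, not 1  FAIL
[4] a = 12 > 9, so we need g ≤ 4; but g = 5 > 4  FAIL
[5] 2g - 3a = 2(5) - 3(12) = -26, not -25  FAIL
[6] a + h = 12 + 2 = 14  OK

The assignment fails constraints 2, 3, 4, and 5.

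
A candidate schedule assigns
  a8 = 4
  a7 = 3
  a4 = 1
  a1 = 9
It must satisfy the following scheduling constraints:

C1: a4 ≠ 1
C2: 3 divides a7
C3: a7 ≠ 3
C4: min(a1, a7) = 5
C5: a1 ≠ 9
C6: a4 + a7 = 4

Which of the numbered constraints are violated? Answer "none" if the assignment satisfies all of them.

C1: a4 = 1, but 1 is required to differ  ✗
C2: 3 / 3 = 1, so 3 divides 3  ✓
C3: a7 = 3, but 3 is required to differ  ✗
C4: min(9, 3) = 3, not 5  ✗
C5: a1 = 9, but 9 is required to differ  ✗
C6: a4 + a7 = 1 + 3 = 4  ✓

Constraints 1, 3, 4, and 5 do not hold.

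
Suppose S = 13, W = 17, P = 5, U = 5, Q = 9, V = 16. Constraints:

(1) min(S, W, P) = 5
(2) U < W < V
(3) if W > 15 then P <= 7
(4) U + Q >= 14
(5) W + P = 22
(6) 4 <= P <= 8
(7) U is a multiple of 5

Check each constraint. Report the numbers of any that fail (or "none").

Violated: 2.

(1) min(13, 17, 5) = 5  OK
(2) values 5, 17, 16; W = 17 is not < V = 16  FAIL
(3) W = 17 > 15, so we need P ≤ 7; P = 5 ≤ 7  OK
(4) U + Q = 5 + 9 = 14; 14 ≥ 14  OK
(5) W + P = 17 + 5 = 22  OK
(6) P = 5 lies in [4, 8]  OK
(7) 5 / 5 = 1, so 5 divides 5  OK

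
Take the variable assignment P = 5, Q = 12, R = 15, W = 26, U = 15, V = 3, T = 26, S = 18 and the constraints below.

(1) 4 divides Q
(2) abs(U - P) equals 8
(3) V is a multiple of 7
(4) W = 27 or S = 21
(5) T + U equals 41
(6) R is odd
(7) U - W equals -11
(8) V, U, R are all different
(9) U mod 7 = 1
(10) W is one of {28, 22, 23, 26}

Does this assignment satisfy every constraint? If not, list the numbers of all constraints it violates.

(1) 12 / 4 = 3, so 4 divides 12 — holds.
(2) abs(15 - 5) = 10, not 8 — does not hold.
(3) 3 = 7*0 + 3, so 7 does not divide 3 — does not hold.
(4) W = 26 ≠ 27 and S = 18 ≠ 21; both disjuncts false — does not hold.
(5) T + U = 26 + 15 = 41 — holds.
(6) R = 15 is odd — holds.
(7) U - W = 15 - 26 = -11 — holds.
(8) U = R = 15, not all different — does not hold.
(9) 15 mod 7 = 1 — holds.
(10) W = 26 is in {28, 22, 23, 26} — holds.

Constraints 2, 3, 4, and 8 are violated.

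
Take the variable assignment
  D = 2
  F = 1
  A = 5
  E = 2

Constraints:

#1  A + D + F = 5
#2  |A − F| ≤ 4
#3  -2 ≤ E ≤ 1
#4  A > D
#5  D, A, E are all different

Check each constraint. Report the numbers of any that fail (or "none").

#1 A + D + F = 5 + 2 + 1 = 8, not 5  ✗
#2 |5 − 1| = 4; 4 ≤ 4  ✓
#3 E = 2 is outside [-2, 1]  ✗
#4 A = 5, D = 2; 5 > 2  ✓
#5 D = E = 2, not all different  ✗

The assignment fails constraints 1, 3, 5.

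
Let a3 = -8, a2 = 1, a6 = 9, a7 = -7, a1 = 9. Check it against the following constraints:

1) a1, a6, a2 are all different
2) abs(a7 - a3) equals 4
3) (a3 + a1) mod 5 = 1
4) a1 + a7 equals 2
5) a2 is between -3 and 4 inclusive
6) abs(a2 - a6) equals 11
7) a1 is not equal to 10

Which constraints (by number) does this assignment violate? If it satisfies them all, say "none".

No — constraints 1, 2, 6 are not satisfied.

1) a1 = a6 = 9, not all different  FAIL
2) abs(-7 - (-8)) = 1, not 4  FAIL
3) a3 + a1 = 1; 1 mod 5 = 1  OK
4) a1 + a7 = 9 + (-7) = 2  OK
5) a2 = 1 lies in [-3, 4]  OK
6) abs(1 - 9) = 8, not 11  FAIL
7) a1 = 9, and 9 ≠ 10  OK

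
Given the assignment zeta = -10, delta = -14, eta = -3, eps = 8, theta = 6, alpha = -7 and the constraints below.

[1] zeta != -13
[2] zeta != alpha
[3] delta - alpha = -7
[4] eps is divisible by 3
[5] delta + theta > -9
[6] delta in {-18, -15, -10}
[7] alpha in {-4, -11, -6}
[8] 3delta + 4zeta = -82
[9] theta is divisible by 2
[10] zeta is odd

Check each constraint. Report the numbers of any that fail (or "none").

The assignment fails constraints 4, 6, 7, 10.

[1] zeta = -10, and -10 ≠ -13  yes
[2] zeta = -10, alpha = -7; distinct  yes
[3] delta - alpha = -14 - (-7) = -7  yes
[4] 8 = 3*2 + 2, so 3 does not divide 8  no
[5] delta + theta = -14 + 6 = -8; -8 > -9  yes
[6] delta = -14 is not in {-18, -15, -10}  no
[7] alpha = -7 is not in {-4, -11, -6}  no
[8] 3delta + 4zeta = 3(-14) + 4(-10) = -82  yes
[9] 6 / 2 = 3, so 2 divides 6  yes
[10] zeta = -10 is even  no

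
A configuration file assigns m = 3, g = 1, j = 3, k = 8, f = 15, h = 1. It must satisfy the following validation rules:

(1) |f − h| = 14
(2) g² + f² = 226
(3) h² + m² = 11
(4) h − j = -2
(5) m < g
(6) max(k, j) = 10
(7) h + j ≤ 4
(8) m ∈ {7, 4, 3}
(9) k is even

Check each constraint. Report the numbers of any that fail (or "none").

Constraints 3, 5, and 6 are violated.

(1) |15 − 1| = 14 — satisfied.
(2) g² + f² = 1² + 15² = 1 + 225 = 226 — satisfied.
(3) h² + m² = 1² + 3² = 1 + 9 = 10, not 11 — violated.
(4) h − j = 1 − 3 = -2 — satisfied.
(5) m = 3, g = 1; 3 ≥ 1 (want <) — violated.
(6) max(8, 3) = 8, not 10 — violated.
(7) h + j = 1 + 3 = 4; 4 ≤ 4 — satisfied.
(8) m = 3 is in {7, 4, 3} — satisfied.
(9) k = 8 is even — satisfied.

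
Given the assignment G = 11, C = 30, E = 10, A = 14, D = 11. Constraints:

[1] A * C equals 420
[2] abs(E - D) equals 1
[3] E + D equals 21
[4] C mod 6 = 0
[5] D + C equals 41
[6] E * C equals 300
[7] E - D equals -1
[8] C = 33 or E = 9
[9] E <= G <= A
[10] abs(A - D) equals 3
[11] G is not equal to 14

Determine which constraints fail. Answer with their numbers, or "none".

[1] A * C = 14 * 30 = 420  OK
[2] abs(10 - 11) = 1  OK
[3] E + D = 10 + 11 = 21  OK
[4] 30 mod 6 = 0  OK
[5] D + C = 11 + 30 = 41  OK
[6] E * C = 10 * 30 = 300  OK
[7] E - D = 10 - 11 = -1  OK
[8] C = 30 ≠ 33 and E = 10 ≠ 9; both disjuncts false  FAIL
[9] values 10 <= 11 <= 14  OK
[10] abs(14 - 11) = 3  OK
[11] G = 11, and 11 ≠ 14  OK

Violated: 8.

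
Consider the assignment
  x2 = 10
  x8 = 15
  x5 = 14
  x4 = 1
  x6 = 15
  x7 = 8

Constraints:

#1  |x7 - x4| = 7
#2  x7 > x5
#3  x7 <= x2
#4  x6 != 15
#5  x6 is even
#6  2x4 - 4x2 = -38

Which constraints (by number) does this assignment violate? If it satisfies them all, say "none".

#1 |8 - 1| = 7  OK
#2 x7 = 8, x5 = 14; 8 ≤ 14 (want >)  FAIL
#3 x7 = 8, x2 = 10; 8 ≤ 10  OK
#4 x6 = 15, but 15 is required to differ  FAIL
#5 x6 = 15 is odd  FAIL
#6 2x4 - 4x2 = 2(1) - 4(10) = -38  OK

Violated: 2, 4, and 5.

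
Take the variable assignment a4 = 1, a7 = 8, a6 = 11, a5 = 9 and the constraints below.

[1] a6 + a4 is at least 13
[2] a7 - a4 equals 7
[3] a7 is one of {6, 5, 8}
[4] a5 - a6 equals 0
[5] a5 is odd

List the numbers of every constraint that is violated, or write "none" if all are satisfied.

[1] a6 + a4 = 11 + 1 = 12; 12 < 13, bound 13 not met — violated.
[2] a7 - a4 = 8 - 1 = 7 — satisfied.
[3] a7 = 8 is in {6, 5, 8} — satisfied.
[4] a5 - a6 = 9 - 11 = -2, not 0 — violated.
[5] a5 = 9 is odd — satisfied.

Violated: 1, 4.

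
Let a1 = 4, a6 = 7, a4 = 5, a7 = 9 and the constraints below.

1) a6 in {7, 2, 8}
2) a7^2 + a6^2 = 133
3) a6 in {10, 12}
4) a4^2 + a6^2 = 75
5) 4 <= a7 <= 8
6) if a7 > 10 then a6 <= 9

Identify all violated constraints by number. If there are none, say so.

1) a6 = 7 is in {7, 2, 8}  true
2) a7^2 + a6^2 = 9^2 + 7^2 = 81 + 49 = 130, not 133  false
3) a6 = 7 is not in {10, 12}  false
4) a4^2 + a6^2 = 5^2 + 7^2 = 25 + 49 = 74, not 75  false
5) a7 = 9 is outside [4, 8]  false
6) a7 = 9, not > 10; antecedent false, conditional vacuously true  true

Constraints 2, 3, 4, and 5 are violated.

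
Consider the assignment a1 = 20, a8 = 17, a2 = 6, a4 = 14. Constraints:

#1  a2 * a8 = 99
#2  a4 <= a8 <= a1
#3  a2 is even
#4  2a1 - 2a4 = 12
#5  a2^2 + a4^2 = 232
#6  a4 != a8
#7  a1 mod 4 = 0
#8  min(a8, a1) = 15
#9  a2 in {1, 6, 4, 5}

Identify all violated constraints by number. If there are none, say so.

#1 a2 * a8 = 6 * 17 = 102, not 99  ✗
#2 values 14 <= 17 <= 20  ✓
#3 a2 = 6 is even  ✓
#4 2a1 - 2a4 = 2(20) - 2(14) = 12  ✓
#5 a2^2 + a4^2 = 6^2 + 14^2 = 36 + 196 = 232  ✓
#6 a4 = 14, a8 = 17; distinct  ✓
#7 20 mod 4 = 0  ✓
#8 min(17, 20) = 17, not 15  ✗
#9 a2 = 6 is in {1, 6, 4, 5}  ✓

The assignment fails constraints 1 and 8.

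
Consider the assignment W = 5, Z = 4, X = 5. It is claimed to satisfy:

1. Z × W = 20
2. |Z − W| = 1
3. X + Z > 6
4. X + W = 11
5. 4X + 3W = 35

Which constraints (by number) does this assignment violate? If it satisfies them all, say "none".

1. Z × W = 4 × 5 = 20 — satisfied.
2. |4 − 5| = 1 — satisfied.
3. X + Z = 5 + 4 = 9; 9 > 6 — satisfied.
4. X + W = 5 + 5 = 10, not 11 — violated.
5. 4X + 3W = 4(5) + 3(5) = 35 — satisfied.

Violated: 4.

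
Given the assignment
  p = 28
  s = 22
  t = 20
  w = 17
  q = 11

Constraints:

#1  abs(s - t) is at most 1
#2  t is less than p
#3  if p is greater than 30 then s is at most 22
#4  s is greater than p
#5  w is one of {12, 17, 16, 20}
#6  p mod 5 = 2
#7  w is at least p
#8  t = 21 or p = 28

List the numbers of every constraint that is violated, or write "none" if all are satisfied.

#1 abs(22 - 20) = 2; 2 > 1, exceeds bound 1  ✘
#2 t = 20, p = 28; 20 < 28  ✔
#3 p = 28, not > 30; antecedent false, conditional vacuously true  ✔
#4 s = 22, p = 28; 22 ≤ 28 (want >)  ✘
#5 w = 17 is in {12, 17, 16, 20}  ✔
#6 28 mod 5 = 3, not 2  ✘
#7 w = 17, p = 28; 17 < 28 (want ≥)  ✘
#8 t = 20 ≠ 21, but p = 28 = 28 (second disjunct)  ✔

Constraints 1, 4, 6, 7 do not hold.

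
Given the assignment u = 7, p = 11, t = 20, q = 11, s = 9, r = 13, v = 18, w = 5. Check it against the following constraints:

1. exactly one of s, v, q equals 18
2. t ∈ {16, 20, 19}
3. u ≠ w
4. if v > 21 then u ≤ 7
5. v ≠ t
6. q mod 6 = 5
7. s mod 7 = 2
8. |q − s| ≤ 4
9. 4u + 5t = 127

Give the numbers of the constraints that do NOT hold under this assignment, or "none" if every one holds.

1. s=9, v=18, q=11; 1 of them equals 18 — holds.
2. t = 20 is in {16, 20, 19} — holds.
3. u = 7, w = 5; distinct — holds.
4. v = 18, not > 21; antecedent false, conditional vacuously true — holds.
5. v = 18, t = 20; distinct — holds.
6. 11 mod 6 = 5 — holds.
7. 9 mod 7 = 2 — holds.
8. |11 − 9| = 2; 2 ≤ 4 — holds.
9. 4u + 5t = 4(7) + 5(20) = 128, not 127 — does not hold.

Constraint 9 does not hold.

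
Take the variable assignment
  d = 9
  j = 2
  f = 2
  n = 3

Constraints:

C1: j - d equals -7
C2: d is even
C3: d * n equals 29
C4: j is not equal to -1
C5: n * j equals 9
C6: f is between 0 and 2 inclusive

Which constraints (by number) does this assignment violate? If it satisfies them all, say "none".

C1: j - d = 2 - 9 = -7 — OK.
C2: d = 9 is odd — violated.
C3: d * n = 9 * 3 = 27, not 29 — violated.
C4: j = 2, and 2 ≠ -1 — OK.
C5: n * j = 3 * 2 = 6, not 9 — violated.
C6: f = 2 lies in [0, 2] — OK.

Constraints 2, 3, and 5 do not hold.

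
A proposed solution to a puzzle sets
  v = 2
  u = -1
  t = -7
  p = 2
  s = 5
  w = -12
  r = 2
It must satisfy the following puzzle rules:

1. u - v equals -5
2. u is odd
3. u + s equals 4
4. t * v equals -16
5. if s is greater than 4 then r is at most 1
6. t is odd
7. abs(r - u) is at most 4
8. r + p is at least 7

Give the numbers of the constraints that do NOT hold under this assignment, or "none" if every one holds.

Constraints 1, 4, 5, 8 do not hold.

1. u - v = -1 - 2 = -3, not -5 — violated.
2. u = -1 is odd — satisfied.
3. u + s = -1 + 5 = 4 — satisfied.
4. t * v = -7 * 2 = -14, not -16 — violated.
5. s = 5 > 4, so we need r ≤ 1; but r = 2 > 1 — violated.
6. t = -7 is odd — satisfied.
7. abs(2 - (-1)) = 3; 3 ≤ 4 — satisfied.
8. r + p = 2 + 2 = 4; 4 < 7, bound 7 not met — violated.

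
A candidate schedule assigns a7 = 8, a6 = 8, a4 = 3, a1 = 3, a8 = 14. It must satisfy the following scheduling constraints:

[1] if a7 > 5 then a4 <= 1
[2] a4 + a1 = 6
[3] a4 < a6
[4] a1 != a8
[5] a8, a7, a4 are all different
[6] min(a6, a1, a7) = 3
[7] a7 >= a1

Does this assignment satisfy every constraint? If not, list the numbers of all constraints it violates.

[1] a7 = 8 > 5, so we need a4 ≤ 1; but a4 = 3 > 1 — violated.
[2] a4 + a1 = 3 + 3 = 6 — OK.
[3] a4 = 3, a6 = 8; 3 < 8 — OK.
[4] a1 = 3, a8 = 14; distinct — OK.
[5] values 14, 8, 3 are pairwise distinct — OK.
[6] min(8, 3, 8) = 3 — OK.
[7] a7 = 8, a1 = 3; 8 ≥ 3 — OK.

Constraint 1 is violated.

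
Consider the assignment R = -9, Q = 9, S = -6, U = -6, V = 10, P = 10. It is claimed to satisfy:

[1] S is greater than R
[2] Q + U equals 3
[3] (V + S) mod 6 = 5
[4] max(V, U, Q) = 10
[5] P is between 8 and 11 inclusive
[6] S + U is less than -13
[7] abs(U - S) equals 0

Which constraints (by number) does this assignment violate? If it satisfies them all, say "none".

[1] S = -6, R = -9; -6 > -9 — holds.
[2] Q + U = 9 + (-6) = 3 — holds.
[3] V + S = 4; 4 mod 6 = 4, not 5 — fails.
[4] max(10, -6, 9) = 10 — holds.
[5] P = 10 lies in [8, 11] — holds.
[6] S + U = -6 + (-6) = -12; -12 ≥ -13, bound -13 not met — fails.
[7] abs(-6 - (-6)) = 0 — holds.

The assignment fails constraints 3 and 6.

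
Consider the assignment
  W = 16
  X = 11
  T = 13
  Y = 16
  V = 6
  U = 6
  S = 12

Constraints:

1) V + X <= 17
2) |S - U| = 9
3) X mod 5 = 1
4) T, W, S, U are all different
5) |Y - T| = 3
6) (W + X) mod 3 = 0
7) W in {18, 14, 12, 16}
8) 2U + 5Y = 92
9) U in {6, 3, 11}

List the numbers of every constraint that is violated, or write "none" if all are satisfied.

Constraint 2 is violated.

1) V + X = 6 + 11 = 17; 17 ≤ 17 — holds.
2) |12 - 6| = 6, not 9 — does not hold.
3) 11 mod 5 = 1 — holds.
4) values 13, 16, 12, 6 are pairwise distinct — holds.
5) |16 - 13| = 3 — holds.
6) W + X = 27; 27 mod 3 = 0 — holds.
7) W = 16 is in {18, 14, 12, 16} — holds.
8) 2U + 5Y = 2(6) + 5(16) = 92 — holds.
9) U = 6 is in {6, 3, 11} — holds.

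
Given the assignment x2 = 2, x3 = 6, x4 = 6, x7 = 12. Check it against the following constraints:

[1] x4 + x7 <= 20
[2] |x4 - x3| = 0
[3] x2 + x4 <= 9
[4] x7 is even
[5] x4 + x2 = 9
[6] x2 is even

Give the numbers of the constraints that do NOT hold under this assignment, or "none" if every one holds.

Constraint 5 is violated.

[1] x4 + x7 = 6 + 12 = 18; 18 ≤ 20 — satisfied.
[2] |6 - 6| = 0 — satisfied.
[3] x2 + x4 = 2 + 6 = 8; 8 ≤ 9 — satisfied.
[4] x7 = 12 is even — satisfied.
[5] x4 + x2 = 6 + 2 = 8, not 9 — violated.
[6] x2 = 2 is even — satisfied.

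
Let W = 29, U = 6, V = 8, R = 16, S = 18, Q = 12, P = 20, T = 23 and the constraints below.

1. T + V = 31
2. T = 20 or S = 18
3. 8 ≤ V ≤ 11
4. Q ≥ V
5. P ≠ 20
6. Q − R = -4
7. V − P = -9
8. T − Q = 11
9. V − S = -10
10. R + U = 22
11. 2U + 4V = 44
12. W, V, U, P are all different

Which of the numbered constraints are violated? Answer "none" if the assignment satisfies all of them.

Constraints 5 and 7 do not hold.

1. T + V = 23 + 8 = 31 — satisfied.
2. T = 23 ≠ 20, but S = 18 = 18 (second disjunct) — satisfied.
3. V = 8 lies in [8, 11] — satisfied.
4. Q = 12, V = 8; 12 ≥ 8 — satisfied.
5. P = 20, but 20 is required to differ — violated.
6. Q − R = 12 − 16 = -4 — satisfied.
7. V − P = 8 − 20 = -12, not -9 — violated.
8. T − Q = 23 − 12 = 11 — satisfied.
9. V − S = 8 − 18 = -10 — satisfied.
10. R + U = 16 + 6 = 22 — satisfied.
11. 2U + 4V = 2(6) + 4(8) = 44 — satisfied.
12. values 29, 8, 6, 20 are pairwise distinct — satisfied.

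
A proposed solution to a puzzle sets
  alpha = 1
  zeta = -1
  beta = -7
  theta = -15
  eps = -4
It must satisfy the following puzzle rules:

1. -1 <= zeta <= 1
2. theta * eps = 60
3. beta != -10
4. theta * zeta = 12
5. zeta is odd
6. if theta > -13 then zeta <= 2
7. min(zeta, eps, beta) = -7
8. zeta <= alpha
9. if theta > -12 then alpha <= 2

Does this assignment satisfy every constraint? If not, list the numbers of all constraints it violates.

No — constraint 4 is not satisfied.

1. zeta = -1 lies in [-1, 1] — satisfied.
2. theta * eps = -15 * (-4) = 60 — satisfied.
3. beta = -7, and -7 ≠ -10 — satisfied.
4. theta * zeta = -15 * (-1) = 15, not 12 — violated.
5. zeta = -1 is odd — satisfied.
6. theta = -15, not > -13; antecedent false, conditional vacuously true — satisfied.
7. min(-1, -4, -7) = -7 — satisfied.
8. zeta = -1, alpha = 1; -1 ≤ 1 — satisfied.
9. theta = -15, not > -12; antecedent false, conditional vacuously true — satisfied.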